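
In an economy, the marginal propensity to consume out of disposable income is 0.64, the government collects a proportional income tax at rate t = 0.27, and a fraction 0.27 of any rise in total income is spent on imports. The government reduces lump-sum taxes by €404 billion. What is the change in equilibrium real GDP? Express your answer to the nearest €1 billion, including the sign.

+€322 billion

A lump-sum tax change of −€404 billion shifts disposable income by +€404 billion; first-round consumption changes by −c × ΔT = −0.64 × (−€404 billion) = +€258.56 billion.
Expenditure multiplier = 1/(1 − c(1−t) + m) = 1/(1 − 0.64×0.73 + 0.27) = 1/0.8028 ≈ 1.246.
The tax multiplier is −c × k ≈ −0.797, so ΔY = k × (−c·ΔT) = (+€258.56 billion) / 0.8028 ≈ +€322 billion.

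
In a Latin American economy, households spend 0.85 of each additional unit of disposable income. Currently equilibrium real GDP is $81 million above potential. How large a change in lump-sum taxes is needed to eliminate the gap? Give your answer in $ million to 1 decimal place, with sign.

Spending multiplier = 1/(1 − MPC) = 1/(1 − 0.85) = 1/0.15 ≈ 6.667.
Tax multiplier = −c·k = −0.85/0.15 ≈ −5.667. Need ΔY = −$81 million, so ΔT = ΔY/(−c·k) = −(−$81 million) × 0.15 / 0.85 ≈ +$14.3 million.
The government should raise lump-sum taxes by $14.3 million.

+$14.3 million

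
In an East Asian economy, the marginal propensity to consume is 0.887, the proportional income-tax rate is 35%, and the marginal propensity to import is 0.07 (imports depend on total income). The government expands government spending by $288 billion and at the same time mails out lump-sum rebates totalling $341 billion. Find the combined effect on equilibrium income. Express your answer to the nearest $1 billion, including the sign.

Expenditure multiplier = 1/(1 − c(1−t) + m) = 1/(1 − 0.887×0.65 + 0.07) = 1/0.49345 ≈ 2.027.
ΔG contributes k·ΔG = (+$288 billion) / 0.49345 ≈ +$583.6 billion.
ΔT of −$341 billion changes first-round spending by −c·ΔT = +$302.467 billion, contributing k·(−c·ΔT) = (+$302.467 billion) / 0.49345 ≈ +$613 billion.
Net ΔY = k(ΔG − c·ΔT) = (+$590.467 billion) / 0.49345 ≈ +$1,197 billion.

+$1,197 billion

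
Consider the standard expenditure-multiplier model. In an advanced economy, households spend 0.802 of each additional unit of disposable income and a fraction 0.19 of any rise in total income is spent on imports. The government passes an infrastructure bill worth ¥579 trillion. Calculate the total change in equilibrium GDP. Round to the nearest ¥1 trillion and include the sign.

Expenditure multiplier = 1/(1 − c + m) = 1/(1 − 0.802 + 0.19) = 1/0.388 ≈ 2.577.
ΔY = k × ΔG = (+¥579 trillion) / 0.388 ≈ +¥1,492 trillion.

+¥1,492 trillion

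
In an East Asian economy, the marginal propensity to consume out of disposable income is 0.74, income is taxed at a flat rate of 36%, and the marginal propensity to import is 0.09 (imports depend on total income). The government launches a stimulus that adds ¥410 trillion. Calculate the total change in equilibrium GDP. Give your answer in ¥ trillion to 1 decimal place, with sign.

Spending multiplier = 1/(1 − c(1−t) + m) = 1/(1 − 0.74×0.64 + 0.09) = 1/0.6164 ≈ 1.622.
ΔY = k × ΔG = (+¥410 trillion) / 0.6164 ≈ +¥665.2 trillion.

+¥665.2 trillion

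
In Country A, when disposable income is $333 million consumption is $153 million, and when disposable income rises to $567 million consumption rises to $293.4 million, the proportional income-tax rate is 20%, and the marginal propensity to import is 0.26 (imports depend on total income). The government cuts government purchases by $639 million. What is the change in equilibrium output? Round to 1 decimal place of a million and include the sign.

−$819.2 million

MPC = ΔC/ΔYd = (293.4 − 153)/(567 − 333) = 140.4/234 = 0.6.
Government-spending multiplier = 1/(1 − c(1−t) + m) = 1/(1 − 0.6×0.8 + 0.26) = 1/0.78 ≈ 1.282.
ΔY = k × ΔG = (−$639 million) / 0.78 ≈ −$819.2 million.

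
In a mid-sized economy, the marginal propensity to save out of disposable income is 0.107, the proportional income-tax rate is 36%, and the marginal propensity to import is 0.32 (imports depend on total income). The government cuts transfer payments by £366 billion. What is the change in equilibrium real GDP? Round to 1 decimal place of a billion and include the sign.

MPC = 1 − MPS = 1 − 0.107 = 0.893.
The transfer change shifts disposable income by −£366 billion, so first-round consumption changes by c·ΔTR = 0.893 × (−£366 billion) = −£326.838 billion.
Expenditure multiplier = 1/(1 − c(1−t) + m) = 1/(1 − 0.893×0.64 + 0.32) = 1/0.74848 ≈ 1.336.
The transfer multiplier is c × k ≈ 1.193, so ΔY = k × (c·ΔTR) = (−£326.838 billion) / 0.74848 ≈ −£436.7 billion.

−£436.7 billion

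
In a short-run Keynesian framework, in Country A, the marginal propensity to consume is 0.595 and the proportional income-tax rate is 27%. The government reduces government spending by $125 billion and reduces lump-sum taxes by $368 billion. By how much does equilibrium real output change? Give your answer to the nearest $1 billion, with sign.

+$166 billion

Expenditure multiplier = 1/(1 − c(1−t)) = 1/(1 − 0.595×0.73) = 1/0.56565 ≈ 1.768.
ΔG contributes k·ΔG = (−$125 billion) / 0.56565 ≈ −$221 billion.
ΔT of −$368 billion changes first-round spending by −c·ΔT = +$218.96 billion, contributing k·(−c·ΔT) = (+$218.96 billion) / 0.56565 ≈ +$387.1 billion.
Net ΔY = k(ΔG − c·ΔT) = (+$93.96 billion) / 0.56565 ≈ +$166 billion.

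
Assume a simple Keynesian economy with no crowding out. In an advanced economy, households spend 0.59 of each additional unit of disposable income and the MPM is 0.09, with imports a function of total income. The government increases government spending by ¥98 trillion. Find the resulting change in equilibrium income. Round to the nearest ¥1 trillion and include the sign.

Expenditure multiplier = 1/(1 − c + m) = 1/(1 − 0.59 + 0.09) = 1/0.5 = 2.
ΔY = k × ΔG = (+¥98 trillion) / 0.5 = +¥196 trillion.

+¥196 trillion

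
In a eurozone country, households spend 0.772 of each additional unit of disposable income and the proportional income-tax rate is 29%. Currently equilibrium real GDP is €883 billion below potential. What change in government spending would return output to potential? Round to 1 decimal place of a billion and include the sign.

+€399.0 billion

Spending multiplier = 1/(1 − c(1−t)) = 1/(1 − 0.772×0.71) = 1/0.45188 ≈ 2.213.
Need ΔY = +€883 billion, so ΔG = ΔY/k = (+€883 billion) × 0.45188 ≈ +€399 billion.
The government should increase government spending by €399 billion.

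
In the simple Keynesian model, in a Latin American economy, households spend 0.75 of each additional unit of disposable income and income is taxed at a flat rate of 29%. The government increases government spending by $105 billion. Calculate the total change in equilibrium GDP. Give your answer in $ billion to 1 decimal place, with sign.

+$224.6 billion

Government-spending multiplier = 1/(1 − c(1−t)) = 1/(1 − 0.75×0.71) = 1/0.4675 ≈ 2.139.
ΔY = k × ΔG = (+$105 billion) / 0.4675 ≈ +$224.6 billion.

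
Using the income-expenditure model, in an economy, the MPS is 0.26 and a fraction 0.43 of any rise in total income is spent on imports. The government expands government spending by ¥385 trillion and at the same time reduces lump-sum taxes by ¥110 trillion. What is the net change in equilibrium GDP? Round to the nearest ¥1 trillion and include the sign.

MPC = 1 − MPS = 1 − 0.26 = 0.74.
Expenditure multiplier = 1/(1 − c + m) = 1/(1 − 0.74 + 0.43) = 1/0.69 ≈ 1.449.
ΔG contributes k·ΔG = (+¥385 trillion) / 0.69 ≈ +¥558 trillion.
ΔT of −¥110 trillion changes first-round spending by −c·ΔT = +¥81.4 trillion, contributing k·(−c·ΔT) = (+¥81.4 trillion) / 0.69 ≈ +¥118 trillion.
Net ΔY = k(ΔG − c·ΔT) = (+¥466.4 trillion) / 0.69 ≈ +¥676 trillion.

+¥676 trillion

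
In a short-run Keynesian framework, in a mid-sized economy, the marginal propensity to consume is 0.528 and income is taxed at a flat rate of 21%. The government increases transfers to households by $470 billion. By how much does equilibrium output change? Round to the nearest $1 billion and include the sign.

+$426 billion

The transfer change shifts disposable income by +$470 billion, so first-round consumption changes by c·ΔTR = 0.528 × (+$470 billion) = +$248.16 billion.
Expenditure multiplier = 1/(1 − c(1−t)) = 1/(1 − 0.528×0.79) = 1/0.58288 ≈ 1.716.
The transfer multiplier is c × k ≈ 0.906, so ΔY = k × (c·ΔTR) = (+$248.16 billion) / 0.58288 ≈ +$426 billion.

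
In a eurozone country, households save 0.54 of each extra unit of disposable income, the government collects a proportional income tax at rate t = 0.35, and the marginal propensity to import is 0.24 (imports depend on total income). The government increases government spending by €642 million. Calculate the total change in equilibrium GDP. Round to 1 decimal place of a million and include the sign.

MPC = 1 − MPS = 1 − 0.54 = 0.46.
Spending multiplier = 1/(1 − c(1−t) + m) = 1/(1 − 0.46×0.65 + 0.24) = 1/0.941 ≈ 1.063.
ΔY = k × ΔG = (+€642 million) / 0.941 ≈ +€682.3 million.

+€682.3 million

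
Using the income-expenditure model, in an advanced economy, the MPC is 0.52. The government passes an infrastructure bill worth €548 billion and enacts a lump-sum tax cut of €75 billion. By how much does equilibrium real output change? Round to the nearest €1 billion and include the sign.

Expenditure multiplier = 1/(1 − MPC) = 1/(1 − 0.52) = 1/0.48 ≈ 2.083.
ΔG contributes k·ΔG = (+€548 billion) / 0.48 ≈ +€1,141.7 billion.
ΔT of −€75 billion changes first-round spending by −c·ΔT = +€39 billion, contributing k·(−c·ΔT) = (+€39 billion) / 0.48 ≈ +€81.3 billion.
Net ΔY = k(ΔG − c·ΔT) = (+€587 billion) / 0.48 ≈ +€1,223 billion.

+€1,223 billion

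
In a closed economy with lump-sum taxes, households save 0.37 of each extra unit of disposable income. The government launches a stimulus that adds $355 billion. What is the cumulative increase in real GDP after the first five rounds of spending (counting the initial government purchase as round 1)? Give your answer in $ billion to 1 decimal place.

MPC = 1 − MPS = 1 − 0.37 = 0.63.
Round 1 adds ΔG = $355 billion; each later round is MPC = 0.63 times the previous.
After 5 rounds: 355 + 223.65 + 140.8995 + 88.766685 + 55.92301155 = ΔG·(1 − c^5)/(1 − c) = 355 × (1 − 0.0992436543)/0.37 ≈ $864.2 billion.

$864.2 billion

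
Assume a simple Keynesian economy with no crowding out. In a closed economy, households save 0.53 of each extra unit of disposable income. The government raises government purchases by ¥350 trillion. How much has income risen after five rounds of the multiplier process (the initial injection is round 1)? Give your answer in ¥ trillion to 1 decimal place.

MPC = 1 − MPS = 1 − 0.53 = 0.47.
Round 1 adds ΔG = ¥350 trillion; each later round is MPC = 0.47 times the previous.
After 5 rounds: 350 + 164.5 + 77.315 + 36.33805 + 17.0788835 = ΔG·(1 − c^5)/(1 − c) = 350 × (1 − 0.0229345007)/0.53 ≈ ¥645.2 trillion.

¥645.2 trillion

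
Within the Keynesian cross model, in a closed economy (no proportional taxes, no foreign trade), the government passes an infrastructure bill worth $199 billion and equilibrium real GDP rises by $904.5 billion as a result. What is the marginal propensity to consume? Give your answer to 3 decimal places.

0.780

Implied spending multiplier k = ΔY/ΔG = 904.5/199 ≈ 4.5452.
Since k = 1/(1 − MPC), MPC = 1 − 1/k = 1 − ΔG/ΔY = 1 − 199/904.5 ≈ 0.780.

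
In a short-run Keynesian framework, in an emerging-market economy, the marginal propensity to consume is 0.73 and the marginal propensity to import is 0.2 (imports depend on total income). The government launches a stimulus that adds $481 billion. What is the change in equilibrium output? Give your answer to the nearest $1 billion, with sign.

+$1,023 billion

Expenditure multiplier = 1/(1 − c + m) = 1/(1 − 0.73 + 0.2) = 1/0.47 ≈ 2.128.
ΔY = k × ΔG = (+$481 billion) / 0.47 ≈ +$1,023 billion.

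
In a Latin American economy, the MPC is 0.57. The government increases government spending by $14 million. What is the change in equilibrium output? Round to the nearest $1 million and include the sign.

+$33 million

Spending multiplier = 1/(1 − MPC) = 1/(1 − 0.57) = 1/0.43 ≈ 2.326.
ΔY = k × ΔG = (+$14 million) / 0.43 ≈ +$33 million.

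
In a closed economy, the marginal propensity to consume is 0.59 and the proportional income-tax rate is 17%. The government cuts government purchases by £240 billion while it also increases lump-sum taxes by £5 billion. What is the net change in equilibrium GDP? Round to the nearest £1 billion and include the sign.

Expenditure multiplier = 1/(1 − c(1−t)) = 1/(1 − 0.59×0.83) = 1/0.5103 ≈ 1.96.
ΔG contributes k·ΔG = (−£240 billion) / 0.5103 ≈ −£470.3 billion.
ΔT of +£5 billion changes first-round spending by −c·ΔT = −£2.95 billion, contributing k·(−c·ΔT) = (−£2.95 billion) / 0.5103 ≈ −£5.8 billion.
Net ΔY = k(ΔG − c·ΔT) = (−£242.95 billion) / 0.5103 ≈ −£476 billion.

−£476 billion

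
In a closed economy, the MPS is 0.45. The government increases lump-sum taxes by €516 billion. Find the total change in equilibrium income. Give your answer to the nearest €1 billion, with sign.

−€631 billion

MPC = 1 − MPS = 1 − 0.45 = 0.55.
A lump-sum tax change of +€516 billion shifts disposable income by −€516 billion; first-round consumption changes by −c × ΔT = −0.55 × (+€516 billion) = −€283.8 billion.
Expenditure multiplier = 1/(1 − MPC) = 1/(1 − 0.55) = 1/0.45 ≈ 2.222.
The tax multiplier is −c × k ≈ −1.222, so ΔY = k × (−c·ΔT) = (−€283.8 billion) / 0.45 ≈ −€631 billion.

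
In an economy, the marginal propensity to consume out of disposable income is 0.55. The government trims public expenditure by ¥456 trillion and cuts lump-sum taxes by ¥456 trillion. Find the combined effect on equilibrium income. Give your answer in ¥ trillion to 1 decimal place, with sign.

−¥456.0 trillion

Expenditure multiplier = 1/(1 − MPC) = 1/(1 − 0.55) = 1/0.45 ≈ 2.222.
ΔG contributes k·ΔG = (−¥456 trillion) / 0.45 ≈ −¥1,013.3 trillion.
ΔT of −¥456 trillion changes first-round spending by −c·ΔT = +¥250.8 trillion, contributing k·(−c·ΔT) = (+¥250.8 trillion) / 0.45 ≈ +¥557.3 trillion.
With ΔG = ΔT and no other leakages, the balanced-budget multiplier is 1, so ΔY = ΔG = −¥456 trillion.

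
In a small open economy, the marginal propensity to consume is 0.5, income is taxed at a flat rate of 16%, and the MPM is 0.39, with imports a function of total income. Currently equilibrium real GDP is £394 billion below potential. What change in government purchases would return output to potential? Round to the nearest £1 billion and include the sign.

Spending multiplier = 1/(1 − c(1−t) + m) = 1/(1 − 0.5×0.84 + 0.39) = 1/0.97 ≈ 1.031.
Need ΔY = +£394 billion, so ΔG = ΔY/k = (+£394 billion) × 0.97 ≈ +£382 billion.
The government should increase government purchases by £382 billion.

+£382 billion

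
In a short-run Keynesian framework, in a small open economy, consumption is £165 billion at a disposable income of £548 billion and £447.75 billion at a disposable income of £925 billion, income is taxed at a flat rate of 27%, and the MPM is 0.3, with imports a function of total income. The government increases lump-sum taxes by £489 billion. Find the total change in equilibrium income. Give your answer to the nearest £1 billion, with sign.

MPC = ΔC/ΔYd = (447.75 − 165)/(925 − 548) = 282.75/377 = 0.75.
A lump-sum tax change of +£489 billion shifts disposable income by −£489 billion; first-round consumption changes by −c × ΔT = −0.75 × (+£489 billion) = −£366.75 billion.
Expenditure multiplier = 1/(1 − c(1−t) + m) = 1/(1 − 0.75×0.73 + 0.3) = 1/0.7525 ≈ 1.329.
The tax multiplier is −c × k ≈ −0.997, so ΔY = k × (−c·ΔT) = (−£366.75 billion) / 0.7525 ≈ −£487 billion.

−£487 billion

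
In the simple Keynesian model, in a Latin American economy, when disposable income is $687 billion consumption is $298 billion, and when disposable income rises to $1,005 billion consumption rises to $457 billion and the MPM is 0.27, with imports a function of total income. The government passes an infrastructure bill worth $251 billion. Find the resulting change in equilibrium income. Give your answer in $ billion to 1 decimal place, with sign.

+$326.0 billion

MPC = ΔC/ΔYd = (457 − 298)/(1,005 − 687) = 159/318 = 0.5.
Government-spending multiplier = 1/(1 − c + m) = 1/(1 − 0.5 + 0.27) = 1/0.77 ≈ 1.299.
ΔY = k × ΔG = (+$251 billion) / 0.77 ≈ +$326 billion.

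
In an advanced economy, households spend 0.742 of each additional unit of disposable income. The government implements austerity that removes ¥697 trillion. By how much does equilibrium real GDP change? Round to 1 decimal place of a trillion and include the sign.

Government-spending multiplier = 1/(1 − MPC) = 1/(1 − 0.742) = 1/0.258 ≈ 3.876.
ΔY = k × ΔG = (−¥697 trillion) / 0.258 ≈ −¥2,701.6 trillion.

−¥2,701.6 trillion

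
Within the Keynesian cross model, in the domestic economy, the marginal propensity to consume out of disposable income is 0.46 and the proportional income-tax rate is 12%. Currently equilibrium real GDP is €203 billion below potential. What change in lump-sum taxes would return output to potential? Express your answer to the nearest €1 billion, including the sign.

Spending multiplier = 1/(1 − c(1−t)) = 1/(1 − 0.46×0.88) = 1/0.5952 ≈ 1.68.
Tax multiplier = −c·k = −0.46/0.5952 ≈ −0.773. Need ΔY = +€203 billion, so ΔT = ΔY/(−c·k) = −(+€203 billion) × 0.5952 / 0.46 ≈ −€263 billion.
The government should cut lump-sum taxes by €263 billion.

−€263 billion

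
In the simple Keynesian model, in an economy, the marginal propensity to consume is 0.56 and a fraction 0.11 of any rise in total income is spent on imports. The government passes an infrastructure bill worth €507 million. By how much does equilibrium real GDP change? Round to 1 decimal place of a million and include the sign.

+€921.8 million

Spending multiplier = 1/(1 − c + m) = 1/(1 − 0.56 + 0.11) = 1/0.55 ≈ 1.818.
ΔY = k × ΔG = (+€507 million) / 0.55 ≈ +€921.8 million.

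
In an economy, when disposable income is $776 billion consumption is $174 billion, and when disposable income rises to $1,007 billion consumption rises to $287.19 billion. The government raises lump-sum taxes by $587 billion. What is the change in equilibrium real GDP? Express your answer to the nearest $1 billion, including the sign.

MPC = ΔC/ΔYd = (287.19 − 174)/(1,007 − 776) = 113.19/231 = 0.49.
A lump-sum tax change of +$587 billion shifts disposable income by −$587 billion; first-round consumption changes by −c × ΔT = −0.49 × (+$587 billion) = −$287.63 billion.
Expenditure multiplier = 1/(1 − MPC) = 1/(1 − 0.49) = 1/0.51 ≈ 1.961.
The tax multiplier is −c × k ≈ −0.961, so ΔY = k × (−c·ΔT) = (−$287.63 billion) / 0.51 ≈ −$564 billion.

−$564 billion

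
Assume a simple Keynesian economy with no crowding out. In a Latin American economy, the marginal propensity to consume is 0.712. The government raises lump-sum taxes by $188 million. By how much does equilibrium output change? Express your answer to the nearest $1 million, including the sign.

A lump-sum tax change of +$188 million shifts disposable income by −$188 million; first-round consumption changes by −c × ΔT = −0.712 × (+$188 million) = −$133.856 million.
Expenditure multiplier = 1/(1 − MPC) = 1/(1 − 0.712) = 1/0.288 ≈ 3.472.
The tax multiplier is −c × k ≈ −2.472, so ΔY = k × (−c·ΔT) = (−$133.856 million) / 0.288 ≈ −$465 million.

−$465 million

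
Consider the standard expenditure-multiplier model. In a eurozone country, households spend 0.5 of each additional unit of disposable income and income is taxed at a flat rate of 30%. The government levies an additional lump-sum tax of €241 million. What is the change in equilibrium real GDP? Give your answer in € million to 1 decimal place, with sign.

A lump-sum tax change of +€241 million shifts disposable income by −€241 million; first-round consumption changes by −c × ΔT = −0.5 × (+€241 million) = −€120.5 million.
Expenditure multiplier = 1/(1 − c(1−t)) = 1/(1 − 0.5×0.7) = 1/0.65 ≈ 1.538.
The tax multiplier is −c × k ≈ −0.769, so ΔY = k × (−c·ΔT) = (−€120.5 million) / 0.65 ≈ −€185.4 million.

−€185.4 million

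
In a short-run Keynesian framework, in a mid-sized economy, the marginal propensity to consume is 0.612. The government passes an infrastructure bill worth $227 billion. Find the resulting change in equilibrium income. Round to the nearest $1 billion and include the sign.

Spending multiplier = 1/(1 − MPC) = 1/(1 − 0.612) = 1/0.388 ≈ 2.577.
ΔY = k × ΔG = (+$227 billion) / 0.388 ≈ +$585 billion.

+$585 billion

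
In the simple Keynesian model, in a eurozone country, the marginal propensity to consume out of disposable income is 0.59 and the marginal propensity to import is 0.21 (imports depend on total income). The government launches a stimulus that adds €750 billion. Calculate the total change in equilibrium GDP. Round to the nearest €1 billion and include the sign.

Government-spending multiplier = 1/(1 − c + m) = 1/(1 − 0.59 + 0.21) = 1/0.62 ≈ 1.613.
ΔY = k × ΔG = (+€750 billion) / 0.62 ≈ +€1,210 billion.

+€1,210 billion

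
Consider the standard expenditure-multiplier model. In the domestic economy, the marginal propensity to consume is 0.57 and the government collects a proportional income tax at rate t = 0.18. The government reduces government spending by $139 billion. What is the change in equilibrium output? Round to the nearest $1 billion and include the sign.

−$261 billion

Spending multiplier = 1/(1 − c(1−t)) = 1/(1 − 0.57×0.82) = 1/0.5326 ≈ 1.878.
ΔY = k × ΔG = (−$139 billion) / 0.5326 ≈ −$261 billion.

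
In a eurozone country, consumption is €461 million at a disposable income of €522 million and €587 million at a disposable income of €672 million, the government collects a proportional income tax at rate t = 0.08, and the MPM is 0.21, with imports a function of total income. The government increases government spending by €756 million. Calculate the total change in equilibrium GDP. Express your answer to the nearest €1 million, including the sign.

MPC = ΔC/ΔYd = (587 − 461)/(672 − 522) = 126/150 = 0.84.
Government-spending multiplier = 1/(1 − c(1−t) + m) = 1/(1 − 0.84×0.92 + 0.21) = 1/0.4372 ≈ 2.287.
ΔY = k × ΔG = (+€756 million) / 0.4372 ≈ +€1,729 million.

+€1,729 million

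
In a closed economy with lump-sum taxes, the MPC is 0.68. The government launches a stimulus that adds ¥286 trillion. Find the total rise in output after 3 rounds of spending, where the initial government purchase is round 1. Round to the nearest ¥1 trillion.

Round 1 adds ΔG = ¥286 trillion; each later round is MPC = 0.68 times the previous.
After 3 rounds: 286 + 194.48 + 132.2464 = ΔG·(1 − c^3)/(1 − c) = 286 × (1 − 0.314432)/0.32 ≈ ¥613 trillion.

¥613 trillion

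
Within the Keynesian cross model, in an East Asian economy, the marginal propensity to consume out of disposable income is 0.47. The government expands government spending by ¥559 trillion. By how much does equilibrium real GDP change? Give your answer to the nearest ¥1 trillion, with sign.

Spending multiplier = 1/(1 − MPC) = 1/(1 − 0.47) = 1/0.53 ≈ 1.887.
ΔY = k × ΔG = (+¥559 trillion) / 0.53 ≈ +¥1,055 trillion.

+¥1,055 trillion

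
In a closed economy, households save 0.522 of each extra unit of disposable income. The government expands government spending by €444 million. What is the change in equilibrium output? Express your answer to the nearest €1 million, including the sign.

MPC = 1 − MPS = 1 − 0.522 = 0.478.
Spending multiplier = 1/(1 − MPC) = 1/(1 − 0.478) = 1/0.522 ≈ 1.916.
ΔY = k × ΔG = (+€444 million) / 0.522 ≈ +€851 million.

+€851 million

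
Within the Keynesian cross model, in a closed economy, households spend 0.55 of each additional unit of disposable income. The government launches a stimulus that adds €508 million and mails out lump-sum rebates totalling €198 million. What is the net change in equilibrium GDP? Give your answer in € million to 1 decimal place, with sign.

+€1,370.9 million

Expenditure multiplier = 1/(1 − MPC) = 1/(1 − 0.55) = 1/0.45 ≈ 2.222.
ΔG contributes k·ΔG = (+€508 million) / 0.45 ≈ +€1,128.9 million.
ΔT of −€198 million changes first-round spending by −c·ΔT = +€108.9 million, contributing k·(−c·ΔT) = (+€108.9 million) / 0.45 = +€242 million.
Net ΔY = k(ΔG − c·ΔT) = (+€616.9 million) / 0.45 ≈ +€1,370.9 million.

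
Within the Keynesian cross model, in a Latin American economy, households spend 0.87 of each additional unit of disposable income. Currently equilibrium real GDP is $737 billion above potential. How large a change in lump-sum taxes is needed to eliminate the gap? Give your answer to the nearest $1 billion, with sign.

+$110 billion

Spending multiplier = 1/(1 − MPC) = 1/(1 − 0.87) = 1/0.13 ≈ 7.692.
Tax multiplier = −c·k = −0.87/0.13 ≈ −6.692. Need ΔY = −$737 billion, so ΔT = ΔY/(−c·k) = −(−$737 billion) × 0.13 / 0.87 ≈ +$110 billion.
The government should raise lump-sum taxes by $110 billion.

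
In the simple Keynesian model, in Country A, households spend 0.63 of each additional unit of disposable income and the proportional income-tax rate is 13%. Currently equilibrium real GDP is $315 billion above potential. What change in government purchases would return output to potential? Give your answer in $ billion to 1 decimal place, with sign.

Spending multiplier = 1/(1 − c(1−t)) = 1/(1 − 0.63×0.87) = 1/0.4519 ≈ 2.213.
Need ΔY = −$315 billion, so ΔG = ΔY/k = (−$315 billion) × 0.4519 ≈ −$142.3 billion.
The government should cut government purchases by $142.3 billion.

−$142.3 billion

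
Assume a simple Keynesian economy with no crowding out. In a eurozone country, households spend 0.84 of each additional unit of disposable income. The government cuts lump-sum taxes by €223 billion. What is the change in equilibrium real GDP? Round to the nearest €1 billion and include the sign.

A lump-sum tax change of −€223 billion shifts disposable income by +€223 billion; first-round consumption changes by −c × ΔT = −0.84 × (−€223 billion) = +€187.32 billion.
Expenditure multiplier = 1/(1 − MPC) = 1/(1 − 0.84) = 1/0.16 = 6.25.
The tax multiplier is −c × k = −5.25, so ΔY = k × (−c·ΔT) = (+€187.32 billion) / 0.16 ≈ +€1,171 billion.

+€1,171 billion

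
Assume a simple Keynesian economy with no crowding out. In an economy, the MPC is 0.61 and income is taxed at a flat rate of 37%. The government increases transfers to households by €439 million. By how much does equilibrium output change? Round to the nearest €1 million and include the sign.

+€435 million

The transfer change shifts disposable income by +€439 million, so first-round consumption changes by c·ΔTR = 0.61 × (+€439 million) = +€267.79 million.
Expenditure multiplier = 1/(1 − c(1−t)) = 1/(1 − 0.61×0.63) = 1/0.6157 ≈ 1.624.
The transfer multiplier is c × k ≈ 0.991, so ΔY = k × (c·ΔTR) = (+€267.79 million) / 0.6157 ≈ +€435 million.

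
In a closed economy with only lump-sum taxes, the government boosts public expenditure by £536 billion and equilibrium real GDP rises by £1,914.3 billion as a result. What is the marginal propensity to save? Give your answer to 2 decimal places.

Implied spending multiplier k = ΔY/ΔG = 1,914.3/536 ≈ 3.5715.
Since k = 1/(1 − MPC), MPC = 1 − 1/k = 1 − ΔG/ΔY = 1 − 536/1,914.3 ≈ 0.72.
MPS = 1 − MPC = 0.28.

0.28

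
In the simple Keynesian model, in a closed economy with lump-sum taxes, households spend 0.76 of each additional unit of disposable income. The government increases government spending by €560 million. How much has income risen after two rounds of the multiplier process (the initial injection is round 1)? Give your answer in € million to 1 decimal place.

€985.6 million

Round 1 adds ΔG = €560 million; each later round is MPC = 0.76 times the previous.
After 2 rounds: 560 + 425.6 = ΔG·(1 − c^2)/(1 − c) = 560 × (1 − 0.5776)/0.24 = €985.6 million.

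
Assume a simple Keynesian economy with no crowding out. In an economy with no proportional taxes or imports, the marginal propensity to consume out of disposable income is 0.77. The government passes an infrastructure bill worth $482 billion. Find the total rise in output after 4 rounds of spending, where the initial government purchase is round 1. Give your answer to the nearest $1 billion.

Round 1 adds ΔG = $482 billion; each later round is MPC = 0.77 times the previous.
After 4 rounds: 482 + 371.14 + 285.7778 + 220.048906 = ΔG·(1 − c^4)/(1 − c) = 482 × (1 − 0.35153041)/0.23 ≈ $1,359 billion.

$1,359 billion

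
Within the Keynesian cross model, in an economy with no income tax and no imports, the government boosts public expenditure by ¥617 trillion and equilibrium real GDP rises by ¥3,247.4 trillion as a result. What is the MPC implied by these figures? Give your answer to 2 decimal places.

Implied spending multiplier k = ΔY/ΔG = 3,247.4/617 ≈ 5.2632.
Since k = 1/(1 − MPC), MPC = 1 − 1/k = 1 − ΔG/ΔY = 1 − 617/3,247.4 ≈ 0.81.

0.81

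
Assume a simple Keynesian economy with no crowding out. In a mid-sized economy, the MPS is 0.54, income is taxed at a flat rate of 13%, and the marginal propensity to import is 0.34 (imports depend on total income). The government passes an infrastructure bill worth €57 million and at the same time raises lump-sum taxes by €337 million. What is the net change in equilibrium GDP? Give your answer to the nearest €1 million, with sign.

−€104 million

MPC = 1 − MPS = 1 − 0.54 = 0.46.
Expenditure multiplier = 1/(1 − c(1−t) + m) = 1/(1 − 0.46×0.87 + 0.34) = 1/0.9398 ≈ 1.064.
ΔG contributes k·ΔG = (+€57 million) / 0.9398 ≈ +€60.7 million.
ΔT of +€337 million changes first-round spending by −c·ΔT = −€155.02 million, contributing k·(−c·ΔT) = (−€155.02 million) / 0.9398 ≈ −€164.9 million.
Net ΔY = k(ΔG − c·ΔT) = (−€98.02 million) / 0.9398 ≈ −€104 million.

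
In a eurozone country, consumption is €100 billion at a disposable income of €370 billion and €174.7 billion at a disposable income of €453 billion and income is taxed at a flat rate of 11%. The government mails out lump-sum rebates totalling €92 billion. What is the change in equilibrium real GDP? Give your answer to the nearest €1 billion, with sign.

MPC = ΔC/ΔYd = (174.7 − 100)/(453 − 370) = 74.7/83 = 0.9.
A lump-sum tax change of −€92 billion shifts disposable income by +€92 billion; first-round consumption changes by −c × ΔT = −0.9 × (−€92 billion) = +€82.8 billion.
Expenditure multiplier = 1/(1 − c(1−t)) = 1/(1 − 0.9×0.89) = 1/0.199 ≈ 5.025.
The tax multiplier is −c × k ≈ −4.523, so ΔY = k × (−c·ΔT) = (+€82.8 billion) / 0.199 ≈ +€416 billion.

+€416 billion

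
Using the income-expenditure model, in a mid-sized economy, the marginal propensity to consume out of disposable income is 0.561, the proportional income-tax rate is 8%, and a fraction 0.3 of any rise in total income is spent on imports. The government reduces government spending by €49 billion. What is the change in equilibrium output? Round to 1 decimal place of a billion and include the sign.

Spending multiplier = 1/(1 − c(1−t) + m) = 1/(1 − 0.561×0.92 + 0.3) = 1/0.78388 ≈ 1.276.
ΔY = k × ΔG = (−€49 billion) / 0.78388 ≈ −€62.5 billion.

−€62.5 billion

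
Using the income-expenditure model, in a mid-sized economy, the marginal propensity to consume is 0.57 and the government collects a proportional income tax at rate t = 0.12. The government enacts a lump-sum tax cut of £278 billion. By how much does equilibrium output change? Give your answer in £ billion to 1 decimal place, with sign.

+£317.9 billion

A lump-sum tax change of −£278 billion shifts disposable income by +£278 billion; first-round consumption changes by −c × ΔT = −0.57 × (−£278 billion) = +£158.46 billion.
Expenditure multiplier = 1/(1 − c(1−t)) = 1/(1 − 0.57×0.88) = 1/0.4984 ≈ 2.006.
The tax multiplier is −c × k ≈ −1.144, so ΔY = k × (−c·ΔT) = (+£158.46 billion) / 0.4984 ≈ +£317.9 billion.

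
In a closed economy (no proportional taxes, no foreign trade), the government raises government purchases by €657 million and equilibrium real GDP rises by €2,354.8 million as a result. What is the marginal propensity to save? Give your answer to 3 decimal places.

Implied spending multiplier k = ΔY/ΔG = 2,354.8/657 ≈ 3.5842.
Since k = 1/(1 − MPC), MPC = 1 − 1/k = 1 − ΔG/ΔY = 1 − 657/2,354.8 ≈ 0.721.
MPS = 1 − MPC = 0.279.

0.279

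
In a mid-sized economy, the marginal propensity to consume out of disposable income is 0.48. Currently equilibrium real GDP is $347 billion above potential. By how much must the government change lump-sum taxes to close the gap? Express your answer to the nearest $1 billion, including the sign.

Spending multiplier = 1/(1 − MPC) = 1/(1 − 0.48) = 1/0.52 ≈ 1.923.
Tax multiplier = −c·k = −0.48/0.52 ≈ −0.923. Need ΔY = −$347 billion, so ΔT = ΔY/(−c·k) = −(−$347 billion) × 0.52 / 0.48 ≈ +$376 billion.
The government should raise lump-sum taxes by $376 billion.

+$376 billion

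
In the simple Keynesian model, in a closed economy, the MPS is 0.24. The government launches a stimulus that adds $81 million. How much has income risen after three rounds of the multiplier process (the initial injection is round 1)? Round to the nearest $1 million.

MPC = 1 − MPS = 1 − 0.24 = 0.76.
Round 1 adds ΔG = $81 million; each later round is MPC = 0.76 times the previous.
After 3 rounds: 81 + 61.56 + 46.7856 = ΔG·(1 − c^3)/(1 − c) = 81 × (1 − 0.438976)/0.24 ≈ $189 million.

$189 million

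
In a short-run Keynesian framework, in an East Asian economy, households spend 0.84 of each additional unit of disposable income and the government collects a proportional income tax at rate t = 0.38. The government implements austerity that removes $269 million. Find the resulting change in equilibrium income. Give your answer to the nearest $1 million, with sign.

−$561 million

Government-spending multiplier = 1/(1 − c(1−t)) = 1/(1 − 0.84×0.62) = 1/0.4792 ≈ 2.087.
ΔY = k × ΔG = (−$269 million) / 0.4792 ≈ −$561 million.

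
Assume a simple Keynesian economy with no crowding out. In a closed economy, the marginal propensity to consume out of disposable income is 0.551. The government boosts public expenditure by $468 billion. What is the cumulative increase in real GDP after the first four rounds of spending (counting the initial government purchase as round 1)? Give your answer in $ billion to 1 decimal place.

$946.2 billion

Round 1 adds ΔG = $468 billion; each later round is MPC = 0.551 times the previous.
After 4 rounds: 468 + 257.868 + 142.085268 + 78.288982668 = ΔG·(1 − c^4)/(1 − c) = 468 × (1 − 0.092173567201)/0.449 ≈ $946.2 billion.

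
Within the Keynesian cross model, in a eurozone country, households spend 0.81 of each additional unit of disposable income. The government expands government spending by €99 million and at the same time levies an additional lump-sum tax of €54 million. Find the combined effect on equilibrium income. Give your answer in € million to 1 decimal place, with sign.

Expenditure multiplier = 1/(1 − MPC) = 1/(1 − 0.81) = 1/0.19 ≈ 5.263.
ΔG contributes k·ΔG = (+€99 million) / 0.19 ≈ +€521.1 million.
ΔT of +€54 million changes first-round spending by −c·ΔT = −€43.74 million, contributing k·(−c·ΔT) = (−€43.74 million) / 0.19 ≈ −€230.2 million.
Net ΔY = k(ΔG − c·ΔT) = (+€55.26 million) / 0.19 ≈ +€290.8 million.

+€290.8 million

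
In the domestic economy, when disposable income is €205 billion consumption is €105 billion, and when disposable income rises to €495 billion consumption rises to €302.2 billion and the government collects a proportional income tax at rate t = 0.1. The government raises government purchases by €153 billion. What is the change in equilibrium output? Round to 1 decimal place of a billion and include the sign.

MPC = ΔC/ΔYd = (302.2 − 105)/(495 − 205) = 197.2/290 = 0.68.
Government-spending multiplier = 1/(1 − c(1−t)) = 1/(1 − 0.68×0.9) = 1/0.388 ≈ 2.577.
ΔY = k × ΔG = (+€153 billion) / 0.388 ≈ +€394.3 billion.

+€394.3 billion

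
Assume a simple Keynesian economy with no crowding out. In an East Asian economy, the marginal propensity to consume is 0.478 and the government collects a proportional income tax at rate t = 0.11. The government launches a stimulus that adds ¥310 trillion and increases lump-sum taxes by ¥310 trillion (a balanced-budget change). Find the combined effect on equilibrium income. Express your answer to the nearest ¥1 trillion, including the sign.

Expenditure multiplier = 1/(1 − c(1−t)) = 1/(1 − 0.478×0.89) = 1/0.57458 ≈ 1.74.
ΔG contributes k·ΔG = (+¥310 trillion) / 0.57458 ≈ +¥539.5 trillion.
ΔT of +¥310 trillion changes first-round spending by −c·ΔT = −¥148.18 trillion, contributing k·(−c·ΔT) = (−¥148.18 trillion) / 0.57458 ≈ −¥257.9 trillion.
Net ΔY = k(ΔG − c·ΔT) = (+¥161.82 trillion) / 0.57458 ≈ +¥282 trillion.

+¥282 trillion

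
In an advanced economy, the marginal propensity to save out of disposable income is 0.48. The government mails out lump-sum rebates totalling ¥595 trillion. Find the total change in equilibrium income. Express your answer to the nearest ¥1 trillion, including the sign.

+¥645 trillion

MPC = 1 − MPS = 1 − 0.48 = 0.52.
A lump-sum tax change of −¥595 trillion shifts disposable income by +¥595 trillion; first-round consumption changes by −c × ΔT = −0.52 × (−¥595 trillion) = +¥309.4 trillion.
Expenditure multiplier = 1/(1 − MPC) = 1/(1 − 0.52) = 1/0.48 ≈ 2.083.
The tax multiplier is −c × k ≈ −1.083, so ΔY = k × (−c·ΔT) = (+¥309.4 trillion) / 0.48 ≈ +¥645 trillion.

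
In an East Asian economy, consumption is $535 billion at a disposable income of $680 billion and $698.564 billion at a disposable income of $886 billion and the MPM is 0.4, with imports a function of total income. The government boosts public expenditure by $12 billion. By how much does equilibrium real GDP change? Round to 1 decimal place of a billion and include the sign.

+$19.8 billion

MPC = ΔC/ΔYd = (698.564 − 535)/(886 − 680) = 163.564/206 = 0.794.
Spending multiplier = 1/(1 − c + m) = 1/(1 − 0.794 + 0.4) = 1/0.606 ≈ 1.65.
ΔY = k × ΔG = (+$12 billion) / 0.606 ≈ +$19.8 billion.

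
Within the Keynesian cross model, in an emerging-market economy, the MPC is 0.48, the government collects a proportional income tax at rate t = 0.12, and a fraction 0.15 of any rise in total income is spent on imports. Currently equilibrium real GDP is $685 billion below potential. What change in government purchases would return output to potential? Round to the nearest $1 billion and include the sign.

+$498 billion

Spending multiplier = 1/(1 − c(1−t) + m) = 1/(1 − 0.48×0.88 + 0.15) = 1/0.7276 ≈ 1.374.
Need ΔY = +$685 billion, so ΔG = ΔY/k = (+$685 billion) × 0.7276 ≈ +$498 billion.
The government should increase government purchases by $498 billion.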